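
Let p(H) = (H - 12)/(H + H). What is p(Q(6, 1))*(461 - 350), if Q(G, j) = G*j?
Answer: -111/2 ≈ -55.500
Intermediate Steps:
p(H) = (-12 + H)/(2*H) (p(H) = (-12 + H)/((2*H)) = (-12 + H)*(1/(2*H)) = (-12 + H)/(2*H))
p(Q(6, 1))*(461 - 350) = ((-12 + 6*1)/(2*((6*1))))*(461 - 350) = ((½)*(-12 + 6)/6)*111 = ((½)*(⅙)*(-6))*111 = -½*111 = -111/2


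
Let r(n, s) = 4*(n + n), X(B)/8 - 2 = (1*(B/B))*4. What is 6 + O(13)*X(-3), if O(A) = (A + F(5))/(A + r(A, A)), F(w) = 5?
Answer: 174/13 ≈ 13.385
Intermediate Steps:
X(B) = 48 (X(B) = 16 + 8*((1*(B/B))*4) = 16 + 8*((1*1)*4) = 16 + 8*(1*4) = 16 + 8*4 = 16 + 32 = 48)
r(n, s) = 8*n (r(n, s) = 4*(2*n) = 8*n)
O(A) = (5 + A)/(9*A) (O(A) = (A + 5)/(A + 8*A) = (5 + A)/((9*A)) = (5 + A)*(1/(9*A)) = (5 + A)/(9*A))
6 + O(13)*X(-3) = 6 + ((⅑)*(5 + 13)/13)*48 = 6 + ((⅑)*(1/13)*18)*48 = 6 + (2/13)*48 = 6 + 96/13 = 174/13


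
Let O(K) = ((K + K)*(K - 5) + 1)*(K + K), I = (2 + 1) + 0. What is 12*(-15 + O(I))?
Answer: -972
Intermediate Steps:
I = 3 (I = 3 + 0 = 3)
O(K) = 2*K*(1 + 2*K*(-5 + K)) (O(K) = ((2*K)*(-5 + K) + 1)*(2*K) = (2*K*(-5 + K) + 1)*(2*K) = (1 + 2*K*(-5 + K))*(2*K) = 2*K*(1 + 2*K*(-5 + K)))
12*(-15 + O(I)) = 12*(-15 + 2*3*(1 - 10*3 + 2*3**2)) = 12*(-15 + 2*3*(1 - 30 + 2*9)) = 12*(-15 + 2*3*(1 - 30 + 18)) = 12*(-15 + 2*3*(-11)) = 12*(-15 - 66) = 12*(-81) = -972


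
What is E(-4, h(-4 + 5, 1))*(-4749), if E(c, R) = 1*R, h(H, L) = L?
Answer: -4749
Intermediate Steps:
E(c, R) = R
E(-4, h(-4 + 5, 1))*(-4749) = 1*(-4749) = -4749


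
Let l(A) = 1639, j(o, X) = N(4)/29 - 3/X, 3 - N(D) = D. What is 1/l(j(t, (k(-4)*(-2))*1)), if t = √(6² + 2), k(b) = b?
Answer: 1/1639 ≈ 0.00061013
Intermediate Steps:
N(D) = 3 - D
t = √38 (t = √(36 + 2) = √38 ≈ 6.1644)
j(o, X) = -1/29 - 3/X (j(o, X) = (3 - 1*4)/29 - 3/X = (3 - 4)*(1/29) - 3/X = -1*1/29 - 3/X = -1/29 - 3/X)
1/l(j(t, (k(-4)*(-2))*1)) = 1/1639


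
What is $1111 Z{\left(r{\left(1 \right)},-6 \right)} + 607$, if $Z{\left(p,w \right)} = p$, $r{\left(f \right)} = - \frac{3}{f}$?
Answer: $-2726$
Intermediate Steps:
$1111 Z{\left(r{\left(1 \right)},-6 \right)} + 607 = 1111 \left(- \frac{3}{1}\right) + 607 = 1111 \left(\left(-3\right) 1\right) + 607 = 1111 \left(-3\right) + 607 = -3333 + 607 = -2726$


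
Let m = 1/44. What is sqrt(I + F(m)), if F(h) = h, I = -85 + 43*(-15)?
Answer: I*sqrt(353309)/22 ≈ 27.018*I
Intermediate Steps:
I = -730 (I = -85 - 645 = -730)
m = 1/44 ≈ 0.022727
sqrt(I + F(m)) = sqrt(-730 + 1/44) = sqrt(-32119/44) = I*sqrt(353309)/22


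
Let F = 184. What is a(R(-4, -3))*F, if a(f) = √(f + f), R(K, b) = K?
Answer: 368*I*√2 ≈ 520.43*I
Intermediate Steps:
a(f) = √2*√f (a(f) = √(2*f) = √2*√f)
a(R(-4, -3))*F = (√2*√(-4))*184 = (√2*(2*I))*184 = (2*I*√2)*184 = 368*I*√2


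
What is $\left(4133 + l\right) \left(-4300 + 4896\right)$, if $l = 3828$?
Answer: $4744756$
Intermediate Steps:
$\left(4133 + l\right) \left(-4300 + 4896\right) = \left(4133 + 3828\right) \left(-4300 + 4896\right) = 7961 \cdot 596 = 4744756$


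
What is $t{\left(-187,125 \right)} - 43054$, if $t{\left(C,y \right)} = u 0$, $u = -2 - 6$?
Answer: $-43054$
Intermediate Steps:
$u = -8$ ($u = -2 - 6 = -8$)
$t{\left(C,y \right)} = 0$ ($t{\left(C,y \right)} = \left(-8\right) 0 = 0$)
$t{\left(-187,125 \right)} - 43054 = 0 - 43054 = -43054$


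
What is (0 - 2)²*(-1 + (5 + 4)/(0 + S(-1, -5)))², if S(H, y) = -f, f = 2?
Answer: 121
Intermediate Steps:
S(H, y) = -2 (S(H, y) = -1*2 = -2)
(0 - 2)²*(-1 + (5 + 4)/(0 + S(-1, -5)))² = (0 - 2)²*(-1 + (5 + 4)/(0 - 2))² = (-2)²*(-1 + 9/(-2))² = 4*(-1 + 9*(-½))² = 4*(-1 - 9/2)² = 4*(-11/2)² = 4*(121/4) = 121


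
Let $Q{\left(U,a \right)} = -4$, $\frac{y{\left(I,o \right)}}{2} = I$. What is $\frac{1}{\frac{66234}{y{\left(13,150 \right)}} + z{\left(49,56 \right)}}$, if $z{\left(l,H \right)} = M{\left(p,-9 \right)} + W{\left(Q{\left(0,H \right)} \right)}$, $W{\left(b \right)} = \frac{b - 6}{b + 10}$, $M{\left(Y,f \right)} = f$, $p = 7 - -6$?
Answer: $\frac{39}{98935} \approx 0.0003942$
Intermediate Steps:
$y{\left(I,o \right)} = 2 I$
$p = 13$ ($p = 7 + 6 = 13$)
$W{\left(b \right)} = \frac{-6 + b}{10 + b}$
$z{\left(l,H \right)} = - \frac{32}{3}$ ($z{\left(l,H \right)} = -9 + \frac{-6 - 4}{10 - 4} = -9 + \frac{1}{6} \left(-10\right) = -9 - \frac{5}{3} = - \frac{32}{3}$)
$\frac{1}{\frac{66234}{y{\left(13,150 \right)}} + z{\left(49,56 \right)}} = \frac{1}{\frac{66234}{2 \cdot 13} - \frac{32}{3}} = \frac{1}{\frac{66234}{26} - \frac{32}{3}} = \frac{1}{66234 \cdot \frac{1}{26} - \frac{32}{3}} = \frac{1}{\frac{33117}{13} - \frac{32}{3}} = \frac{1}{\frac{98935}{39}} = \frac{39}{98935}$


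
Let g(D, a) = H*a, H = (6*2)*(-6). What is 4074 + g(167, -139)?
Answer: 14082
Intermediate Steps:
H = -72 (H = 12*(-6) = -72)
g(D, a) = -72*a
4074 + g(167, -139) = 4074 - 72*(-139) = 4074 + 10008 = 14082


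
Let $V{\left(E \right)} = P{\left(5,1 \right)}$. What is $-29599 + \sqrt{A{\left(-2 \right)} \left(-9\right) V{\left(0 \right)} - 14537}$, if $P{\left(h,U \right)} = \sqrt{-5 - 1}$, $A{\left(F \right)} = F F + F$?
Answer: $-29599 + \sqrt{-14537 - 18 i \sqrt{6}} \approx -29599.0 - 120.57 i$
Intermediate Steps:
$A{\left(F \right)} = F + F^{2}$ ($A{\left(F \right)} = F^{2} + F = F + F^{2}$)
$P{\left(h,U \right)} = i \sqrt{6}$ ($P{\left(h,U \right)} = \sqrt{-6} = i \sqrt{6}$)
$V{\left(E \right)} = i \sqrt{6}$
$-29599 + \sqrt{A{\left(-2 \right)} \left(-9\right) V{\left(0 \right)} - 14537} = -29599 + \sqrt{- 2 \left(1 - 2\right) \left(-9\right) i \sqrt{6} - 14537} = -29599 + \sqrt{\left(-2\right) \left(-1\right) \left(-9\right) i \sqrt{6} - 14537} = -29599 + \sqrt{2 \left(-9\right) i \sqrt{6} - 14537} = -29599 + \sqrt{- 18 i \sqrt{6} - 14537} = -29599 + \sqrt{-14537 - 18 i \sqrt{6}}$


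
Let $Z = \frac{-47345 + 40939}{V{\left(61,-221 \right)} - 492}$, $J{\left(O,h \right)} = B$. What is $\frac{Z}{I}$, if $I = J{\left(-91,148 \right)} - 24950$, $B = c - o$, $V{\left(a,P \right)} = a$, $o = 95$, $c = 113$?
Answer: $- \frac{3203}{5372846} \approx -0.00059615$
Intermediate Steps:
$B = 18$ ($B = 113 - 95 = 18$)
$J{\left(O,h \right)} = 18$
$Z = \frac{6406}{431}$ ($Z = \frac{-47345 + 40939}{61 - 492} = - \frac{6406}{-431} = \left(-6406\right) \left(- \frac{1}{431}\right) = \frac{6406}{431} \approx 14.863$)
$I = -24932$ ($I = 18 - 24950 = -24932$)
$\frac{Z}{I} = \frac{6406}{431 \left(-24932\right)} = \frac{6406}{431} \left(- \frac{1}{24932}\right) = - \frac{3203}{5372846}$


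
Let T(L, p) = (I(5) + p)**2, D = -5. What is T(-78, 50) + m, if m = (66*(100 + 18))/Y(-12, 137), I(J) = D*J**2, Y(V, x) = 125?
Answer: 710913/125 ≈ 5687.3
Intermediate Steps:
I(J) = -5*J**2
T(L, p) = (-125 + p)**2 (T(L, p) = (-5*5**2 + p)**2 = (-5*25 + p)**2 = (-125 + p)**2)
m = 7788/125 (m = (66*(100 + 18))/125 = (66*118)*(1/125) = 7788*(1/125) = 7788/125 ≈ 62.304)
T(-78, 50) + m = (-125 + 50)**2 + 7788/125 = (-75)**2 + 7788/125 = 5625 + 7788/125 = 710913/125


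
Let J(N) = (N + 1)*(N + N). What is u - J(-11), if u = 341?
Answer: 121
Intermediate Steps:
J(N) = 2*N*(1 + N) (J(N) = (1 + N)*(2*N) = 2*N*(1 + N))
u - J(-11) = 341 - 2*(-11)*(1 - 11) = 341 - 2*(-11)*(-10) = 341 - 1*220 = 341 - 220 = 121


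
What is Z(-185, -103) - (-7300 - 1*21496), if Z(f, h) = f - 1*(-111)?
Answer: 28722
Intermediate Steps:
Z(f, h) = 111 + f (Z(f, h) = f + 111 = 111 + f)
Z(-185, -103) - (-7300 - 1*21496) = (111 - 185) - (-7300 - 1*21496) = -74 - (-7300 - 21496) = -74 - 1*(-28796) = -74 + 28796 = 28722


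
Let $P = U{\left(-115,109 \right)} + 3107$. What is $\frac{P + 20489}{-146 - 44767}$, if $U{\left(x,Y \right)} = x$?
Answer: $- \frac{7827}{14971} \approx -0.52281$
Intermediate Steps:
$P = 2992$ ($P = -115 + 3107 = 2992$)
$\frac{P + 20489}{-146 - 44767} = \frac{2992 + 20489}{-146 - 44767} = \frac{23481}{-44913} = 23481 \left(- \frac{1}{44913}\right) = - \frac{7827}{14971}$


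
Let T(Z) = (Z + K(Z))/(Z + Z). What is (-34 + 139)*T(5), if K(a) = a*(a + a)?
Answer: 1155/2 ≈ 577.50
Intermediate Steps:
K(a) = 2*a² (K(a) = a*(2*a) = 2*a²)
T(Z) = (Z + 2*Z²)/(2*Z) (T(Z) = (Z + 2*Z²)/(Z + Z) = (Z + 2*Z²)/((2*Z)) = (Z + 2*Z²)*(1/(2*Z)) = (Z + 2*Z²)/(2*Z))
(-34 + 139)*T(5) = (-34 + 139)*(½ + 5) = 105*(11/2) = 1155/2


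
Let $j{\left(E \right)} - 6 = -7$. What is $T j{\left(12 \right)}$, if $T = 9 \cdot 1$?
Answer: $-9$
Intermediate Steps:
$j{\left(E \right)} = -1$ ($j{\left(E \right)} = 6 - 7 = -1$)
$T = 9$
$T j{\left(12 \right)} = 9 \left(-1\right) = -9$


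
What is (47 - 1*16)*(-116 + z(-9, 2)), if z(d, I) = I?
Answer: -3534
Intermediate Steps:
(47 - 1*16)*(-116 + z(-9, 2)) = (47 - 1*16)*(-116 + 2) = (47 - 16)*(-114) = 31*(-114) = -3534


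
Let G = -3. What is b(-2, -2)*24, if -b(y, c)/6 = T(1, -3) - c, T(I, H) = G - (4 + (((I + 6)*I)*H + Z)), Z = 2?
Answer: -2016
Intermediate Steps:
T(I, H) = -9 - H*I*(6 + I) (T(I, H) = -3 - (4 + (((I + 6)*I)*H + 2)) = -3 - (4 + (((6 + I)*I)*H + 2)) = -3 - (4 + ((I*(6 + I))*H + 2)) = -3 - (4 + (H*I*(6 + I) + 2)) = -3 - (4 + (2 + H*I*(6 + I))) = -3 - (6 + H*I*(6 + I)) = -3 + (-6 - H*I*(6 + I)) = -9 - H*I*(6 + I))
b(y, c) = -72 + 6*c (b(y, c) = -6*((-9 - 1*(-3)*1**2 - 6*(-3)*1) - c) = -6*((-9 - 1*(-3)*1 + 18) - c) = -6*((-9 + 3 + 18) - c) = -6*(12 - c) = -72 + 6*c)
b(-2, -2)*24 = (-72 + 6*(-2))*24 = (-72 - 12)*24 = -84*24 = -2016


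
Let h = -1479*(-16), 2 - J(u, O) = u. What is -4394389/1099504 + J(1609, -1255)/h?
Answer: -1652433191/406541604 ≈ -4.0646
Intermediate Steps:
J(u, O) = 2 - u
h = 23664
-4394389/1099504 + J(1609, -1255)/h = -4394389/1099504 + (2 - 1*1609)/23664 = -4394389*1/1099504 + (2 - 1609)*(1/23664) = -4394389/1099504 - 1607*1/23664 = -4394389/1099504 - 1607/23664 = -1652433191/406541604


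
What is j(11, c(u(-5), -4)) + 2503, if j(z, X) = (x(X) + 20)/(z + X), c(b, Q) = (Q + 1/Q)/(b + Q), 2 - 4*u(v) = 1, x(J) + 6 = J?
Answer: 455773/182 ≈ 2504.2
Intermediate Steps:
x(J) = -6 + J
u(v) = ¼ (u(v) = ½ - ¼*1 = ½ - ¼ = ¼)
c(b, Q) = (Q + 1/Q)/(Q + b)
j(z, X) = (14 + X)/(X + z) (j(z, X) = ((-6 + X) + 20)/(z + X) = (14 + X)/(X + z))
j(11, c(u(-5), -4)) + 2503 = (14 + (1 + (-4)²)/((-4)*(-4 + ¼)))/((1 + (-4)²)/((-4)*(-4 + ¼)) + 11) + 2503 = (14 - (1 + 16)/(4*(-15/4)))/(-(1 + 16)/(4*(-15/4)) + 11) + 2503 = (14 - ¼*(-4/15)*17)/(-¼*(-4/15)*17 + 11) + 2503 = (14 + 17/15)/(17/15 + 11) + 2503 = (227/15)/(182/15) + 2503 = (15/182)*(227/15) + 2503 = 227/182 + 2503 = 455773/182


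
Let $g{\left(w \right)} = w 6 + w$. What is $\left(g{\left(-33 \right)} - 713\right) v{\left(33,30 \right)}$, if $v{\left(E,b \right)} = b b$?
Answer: $-849600$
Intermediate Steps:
$v{\left(E,b \right)} = b^{2}$
$g{\left(w \right)} = 7 w$ ($g{\left(w \right)} = 6 w + w = 7 w$)
$\left(g{\left(-33 \right)} - 713\right) v{\left(33,30 \right)} = \left(7 \left(-33\right) - 713\right) 30^{2} = \left(-231 - 713\right) 900 = \left(-944\right) 900 = -849600$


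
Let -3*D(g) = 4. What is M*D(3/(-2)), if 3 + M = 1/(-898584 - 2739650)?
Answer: 21829406/5457351 ≈ 4.0000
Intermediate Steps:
M = -10914703/3638234 (M = -3 + 1/(-898584 - 2739650) = -3 + 1/(-3638234) = -3 - 1/3638234 = -10914703/3638234 ≈ -3.0000)
D(g) = -4/3 (D(g) = -⅓*4 = -4/3)
M*D(3/(-2)) = -10914703/3638234*(-4/3) = 21829406/5457351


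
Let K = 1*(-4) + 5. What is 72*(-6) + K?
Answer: -431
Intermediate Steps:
K = 1 (K = -4 + 5 = 1)
72*(-6) + K = 72*(-6) + 1 = -432 + 1 = -431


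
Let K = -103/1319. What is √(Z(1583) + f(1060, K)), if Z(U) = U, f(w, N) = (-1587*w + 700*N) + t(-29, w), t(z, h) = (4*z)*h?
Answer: I*√3137922820217/1319 ≈ 1343.0*I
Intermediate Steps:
t(z, h) = 4*h*z
K = -103/1319 (K = -103*1/1319 = -103/1319 ≈ -0.078089)
f(w, N) = -1703*w + 700*N (f(w, N) = (-1587*w + 700*N) + 4*w*(-29) = (-1587*w + 700*N) - 116*w = -1703*w + 700*N)
√(Z(1583) + f(1060, K)) = √(1583 + (-1703*1060 + 700*(-103/1319))) = √(1583 + (-1805180 - 72100/1319)) = √(1583 - 2381104520/1319) = √(-2379016543/1319) = I*√3137922820217/1319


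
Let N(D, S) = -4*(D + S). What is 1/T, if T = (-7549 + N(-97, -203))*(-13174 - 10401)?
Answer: 1/149677675 ≈ 6.6810e-9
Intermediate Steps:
N(D, S) = -4*D - 4*S
T = 149677675 (T = (-7549 + (-4*(-97) - 4*(-203)))*(-13174 - 10401) = (-7549 + (388 + 812))*(-23575) = (-7549 + 1200)*(-23575) = -6349*(-23575) = 149677675)
1/T = 1/149677675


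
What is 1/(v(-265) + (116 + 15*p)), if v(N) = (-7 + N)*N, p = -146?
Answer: 1/70006 ≈ 1.4284e-5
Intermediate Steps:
v(N) = N*(-7 + N)
1/(v(-265) + (116 + 15*p)) = 1/(-265*(-7 - 265) + (116 + 15*(-146))) = 1/(-265*(-272) + (116 - 2190)) = 1/(72080 - 2074) = 1/70006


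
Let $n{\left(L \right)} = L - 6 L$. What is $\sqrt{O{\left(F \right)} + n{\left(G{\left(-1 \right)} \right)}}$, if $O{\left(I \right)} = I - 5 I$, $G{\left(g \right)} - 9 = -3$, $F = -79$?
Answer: $\sqrt{286} \approx 16.912$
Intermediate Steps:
$G{\left(g \right)} = 6$ ($G{\left(g \right)} = 9 - 3 = 6$)
$O{\left(I \right)} = - 4 I$
$n{\left(L \right)} = - 5 L$
$\sqrt{O{\left(F \right)} + n{\left(G{\left(-1 \right)} \right)}} = \sqrt{\left(-4\right) \left(-79\right) - 30} = \sqrt{316 - 30} = \sqrt{286}$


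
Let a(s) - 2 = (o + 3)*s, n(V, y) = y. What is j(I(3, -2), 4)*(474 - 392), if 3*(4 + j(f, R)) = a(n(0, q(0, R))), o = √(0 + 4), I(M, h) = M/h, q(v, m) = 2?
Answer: 0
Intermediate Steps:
o = 2 (o = √4 = 2)
a(s) = 2 + 5*s (a(s) = 2 + (2 + 3)*s = 2 + 5*s)
j(f, R) = 0 (j(f, R) = -4 + (2 + 5*2)/3 = -4 + (2 + 10)/3 = -4 + (⅓)*12 = -4 + 4 = 0)
j(I(3, -2), 4)*(474 - 392) = 0*(474 - 392) = 0*82 = 0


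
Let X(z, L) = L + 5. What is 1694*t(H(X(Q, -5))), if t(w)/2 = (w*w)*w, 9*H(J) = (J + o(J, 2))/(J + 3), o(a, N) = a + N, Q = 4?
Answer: 27104/19683 ≈ 1.3770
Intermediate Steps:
X(z, L) = 5 + L
o(a, N) = N + a
H(J) = (2 + 2*J)/(9*(3 + J)) (H(J) = ((J + (2 + J))/(J + 3))/9 = ((2 + 2*J)/(3 + J))/9 = (2 + 2*J)/(9*(3 + J)))
t(w) = 2*w³ (t(w) = 2*((w*w)*w) = 2*(w²*w) = 2*w³)
1694*t(H(X(Q, -5))) = 1694*(2*(2*(1 + (5 - 5))/(9*(3 + (5 - 5))))³) = 1694*(2*(2*(1 + 0)/(9*(3 + 0)))³) = 1694*(2*((2/9)*1/3)³) = 1694*(2*((2/9)*(⅓)*1)³) = 1694*(2*(2/27)³) = 1694*(2*(8/19683)) = 1694*(16/19683) = 27104/19683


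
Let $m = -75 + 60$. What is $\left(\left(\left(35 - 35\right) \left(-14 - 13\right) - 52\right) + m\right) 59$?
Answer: $-3953$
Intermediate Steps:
$m = -15$
$\left(\left(\left(35 - 35\right) \left(-14 - 13\right) - 52\right) + m\right) 59 = \left(\left(\left(35 - 35\right) \left(-14 - 13\right) - 52\right) - 15\right) 59 = \left(\left(0 \left(-27\right) - 52\right) - 15\right) 59 = \left(\left(0 - 52\right) - 15\right) 59 = \left(-52 - 15\right) 59 = \left(-67\right) 59 = -3953$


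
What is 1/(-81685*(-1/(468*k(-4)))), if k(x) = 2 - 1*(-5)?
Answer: 3276/81685 ≈ 0.040105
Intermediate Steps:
k(x) = 7 (k(x) = 2 + 5 = 7)
1/(-81685*(-1/(468*k(-4)))) = 1/(-81685/((26*7)*(-18))) = 1/(-81685/(182*(-18))) = 1/(-81685/(-3276)) = 1/(-81685*(-1/3276)) = 1/(81685/3276) = 3276/81685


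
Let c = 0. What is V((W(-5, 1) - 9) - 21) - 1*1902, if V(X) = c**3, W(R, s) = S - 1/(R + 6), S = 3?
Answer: -1902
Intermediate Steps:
W(R, s) = 3 - 1/(6 + R) (W(R, s) = 3 - 1/(R + 6) = 3 - 1/(6 + R))
V(X) = 0 (V(X) = 0**3 = 0)
V((W(-5, 1) - 9) - 21) - 1*1902 = 0 - 1*1902 = 0 - 1902 = -1902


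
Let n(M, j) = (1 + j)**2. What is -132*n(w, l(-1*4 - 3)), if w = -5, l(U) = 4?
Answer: -3300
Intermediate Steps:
-132*n(w, l(-1*4 - 3)) = -132*(1 + 4)**2 = -132*5**2 = -132*25 = -3300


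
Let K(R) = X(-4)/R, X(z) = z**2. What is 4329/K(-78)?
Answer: -168831/8 ≈ -21104.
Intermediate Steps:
K(R) = 16/R (K(R) = (-4)**2/R = 16/R)
4329/K(-78) = 4329/((16/(-78))) = 4329/((16*(-1/78))) = 4329/(-8/39) = 4329*(-39/8) = -168831/8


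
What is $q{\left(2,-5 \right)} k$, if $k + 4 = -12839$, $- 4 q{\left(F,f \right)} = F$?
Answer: $\frac{12843}{2} \approx 6421.5$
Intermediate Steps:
$q{\left(F,f \right)} = - \frac{F}{4}$
$k = -12843$ ($k = -4 - 12839 = -12843$)
$q{\left(2,-5 \right)} k = \left(- \frac{1}{4}\right) 2 \left(-12843\right) = \left(- \frac{1}{2}\right) \left(-12843\right) = \frac{12843}{2}$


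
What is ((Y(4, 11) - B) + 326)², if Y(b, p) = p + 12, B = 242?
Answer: 11449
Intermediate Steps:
Y(b, p) = 12 + p
((Y(4, 11) - B) + 326)² = (((12 + 11) - 1*242) + 326)² = ((23 - 242) + 326)² = (-219 + 326)² = 107² = 11449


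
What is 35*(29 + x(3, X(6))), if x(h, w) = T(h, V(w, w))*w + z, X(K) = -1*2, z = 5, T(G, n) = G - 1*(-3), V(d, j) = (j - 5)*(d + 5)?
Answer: 770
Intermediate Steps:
V(d, j) = (-5 + j)*(5 + d)
T(G, n) = 3 + G (T(G, n) = G + 3 = 3 + G)
X(K) = -2
x(h, w) = 5 + w*(3 + h) (x(h, w) = (3 + h)*w + 5 = w*(3 + h) + 5 = 5 + w*(3 + h))
35*(29 + x(3, X(6))) = 35*(29 + (5 - 2*(3 + 3))) = 35*(29 + (5 - 2*6)) = 35*(29 + (5 - 12)) = 35*(29 - 7) = 35*22 = 770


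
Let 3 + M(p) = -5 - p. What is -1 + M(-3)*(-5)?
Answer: 24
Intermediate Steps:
M(p) = -8 - p (M(p) = -3 + (-5 - p) = -8 - p)
-1 + M(-3)*(-5) = -1 + (-8 - 1*(-3))*(-5) = -1 + (-8 + 3)*(-5) = -1 - 5*(-5) = -1 + 25 = 24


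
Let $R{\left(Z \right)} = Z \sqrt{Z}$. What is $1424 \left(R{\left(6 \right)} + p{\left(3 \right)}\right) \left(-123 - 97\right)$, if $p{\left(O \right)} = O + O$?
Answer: $-1879680 - 1879680 \sqrt{6} \approx -6.4839 \cdot 10^{6}$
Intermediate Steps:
$p{\left(O \right)} = 2 O$
$R{\left(Z \right)} = Z^{\frac{3}{2}}$
$1424 \left(R{\left(6 \right)} + p{\left(3 \right)}\right) \left(-123 - 97\right) = 1424 \left(6^{\frac{3}{2}} + 2 \cdot 3\right) \left(-123 - 97\right) = 1424 \left(6 \sqrt{6} + 6\right) \left(-220\right) = 1424 \left(6 + 6 \sqrt{6}\right) \left(-220\right) = 1424 \left(-1320 - 1320 \sqrt{6}\right) = -1879680 - 1879680 \sqrt{6}$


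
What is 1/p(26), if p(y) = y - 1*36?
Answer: -⅒ ≈ -0.10000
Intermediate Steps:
p(y) = -36 + y (p(y) = y - 36 = -36 + y)
1/p(26) = 1/(-36 + 26) = 1/(-10) = -⅒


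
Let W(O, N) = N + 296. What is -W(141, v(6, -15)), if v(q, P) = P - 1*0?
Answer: -281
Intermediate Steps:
v(q, P) = P (v(q, P) = P + 0 = P)
W(O, N) = 296 + N
-W(141, v(6, -15)) = -(296 - 15) = -1*281 = -281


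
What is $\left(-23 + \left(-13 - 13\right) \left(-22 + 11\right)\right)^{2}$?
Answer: $69169$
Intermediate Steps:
$\left(-23 + \left(-13 - 13\right) \left(-22 + 11\right)\right)^{2} = \left(-23 - -286\right)^{2} = \left(-23 + 286\right)^{2} = 263^{2} = 69169$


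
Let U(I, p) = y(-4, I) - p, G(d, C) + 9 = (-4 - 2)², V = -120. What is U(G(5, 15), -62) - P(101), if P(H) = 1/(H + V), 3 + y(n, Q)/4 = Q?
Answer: 3003/19 ≈ 158.05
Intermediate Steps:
y(n, Q) = -12 + 4*Q
P(H) = 1/(-120 + H) (P(H) = 1/(H - 120) = 1/(-120 + H))
G(d, C) = 27 (G(d, C) = -9 + (-4 - 2)² = -9 + (-6)² = -9 + 36 = 27)
U(I, p) = -12 - p + 4*I (U(I, p) = (-12 + 4*I) - p = -12 - p + 4*I)
U(G(5, 15), -62) - P(101) = (-12 - 1*(-62) + 4*27) - 1/(-120 + 101) = (-12 + 62 + 108) - 1/(-19) = 158 - 1*(-1/19) = 158 + 1/19 = 3003/19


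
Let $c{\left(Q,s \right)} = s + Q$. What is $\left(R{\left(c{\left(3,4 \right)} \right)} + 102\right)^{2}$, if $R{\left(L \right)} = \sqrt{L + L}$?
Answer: $\left(102 + \sqrt{14}\right)^{2} \approx 11181.0$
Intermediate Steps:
$c{\left(Q,s \right)} = Q + s$
$R{\left(L \right)} = \sqrt{2} \sqrt{L}$ ($R{\left(L \right)} = \sqrt{2 L} = \sqrt{2} \sqrt{L}$)
$\left(R{\left(c{\left(3,4 \right)} \right)} + 102\right)^{2} = \left(\sqrt{2} \sqrt{3 + 4} + 102\right)^{2} = \left(\sqrt{2} \sqrt{7} + 102\right)^{2} = \left(\sqrt{14} + 102\right)^{2} = \left(102 + \sqrt{14}\right)^{2}$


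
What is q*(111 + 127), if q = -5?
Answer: -1190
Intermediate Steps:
q = -5 (q = -1*5 = -5)
q*(111 + 127) = -5*(111 + 127) = -5*238 = -1190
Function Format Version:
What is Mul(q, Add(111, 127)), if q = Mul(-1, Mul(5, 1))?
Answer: -1190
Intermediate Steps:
q = -5 (q = Mul(-1, 5) = -5)
Mul(q, Add(111, 127)) = Mul(-5, Add(111, 127)) = Mul(-5, 238) = -1190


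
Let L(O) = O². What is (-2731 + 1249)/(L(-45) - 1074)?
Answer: -494/317 ≈ -1.5584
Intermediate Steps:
(-2731 + 1249)/(L(-45) - 1074) = (-2731 + 1249)/((-45)² - 1074) = -1482/(2025 - 1074) = -1482/951 = -1482*1/951 = -494/317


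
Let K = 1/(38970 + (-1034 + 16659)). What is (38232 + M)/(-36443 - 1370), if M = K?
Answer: -2087276041/2064400735 ≈ -1.0111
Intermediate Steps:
K = 1/54595 (K = 1/(38970 + 15625) = 1/54595 ≈ 1.8317e-5)
M = 1/54595 ≈ 1.8317e-5
(38232 + M)/(-36443 - 1370) = (38232 + 1/54595)/(-36443 - 1370) = (2087276041/54595)/(-37813) = (2087276041/54595)*(-1/37813) = -2087276041/2064400735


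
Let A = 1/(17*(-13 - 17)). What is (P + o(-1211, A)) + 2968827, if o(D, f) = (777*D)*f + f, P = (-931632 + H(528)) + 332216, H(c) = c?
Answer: 604804918/255 ≈ 2.3718e+6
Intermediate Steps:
A = -1/510 (A = 1/(17*(-30)) = 1/(-510) = -1/510 ≈ -0.0019608)
P = -598888 (P = (-931632 + 528) + 332216 = -931104 + 332216 = -598888)
o(D, f) = f + 777*D*f (o(D, f) = 777*D*f + f = f + 777*D*f)
(P + o(-1211, A)) + 2968827 = (-598888 - (1 + 777*(-1211))/510) + 2968827 = (-598888 - (1 - 940947)/510) + 2968827 = (-598888 - 1/510*(-940946)) + 2968827 = (-598888 + 470473/255) + 2968827 = -152245967/255 + 2968827 = 604804918/255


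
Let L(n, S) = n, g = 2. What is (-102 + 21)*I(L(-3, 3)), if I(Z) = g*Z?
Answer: 486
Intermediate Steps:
I(Z) = 2*Z
(-102 + 21)*I(L(-3, 3)) = (-102 + 21)*(2*(-3)) = -81*(-6) = 486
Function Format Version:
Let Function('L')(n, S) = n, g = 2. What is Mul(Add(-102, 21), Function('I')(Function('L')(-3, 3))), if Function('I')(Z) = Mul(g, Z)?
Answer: 486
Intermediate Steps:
Function('I')(Z) = Mul(2, Z)
Mul(Add(-102, 21), Function('I')(Function('L')(-3, 3))) = Mul(Add(-102, 21), Mul(2, -3)) = Mul(-81, -6) = 486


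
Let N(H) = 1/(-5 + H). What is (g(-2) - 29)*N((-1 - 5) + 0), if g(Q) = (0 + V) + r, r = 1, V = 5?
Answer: 23/11 ≈ 2.0909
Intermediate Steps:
g(Q) = 6 (g(Q) = (0 + 5) + 1 = 5 + 1 = 6)
(g(-2) - 29)*N((-1 - 5) + 0) = (6 - 29)/(-5 + ((-1 - 5) + 0)) = -23/(-5 + (-6 + 0)) = -23/(-5 - 6) = -23/(-11) = -23*(-1/11) = 23/11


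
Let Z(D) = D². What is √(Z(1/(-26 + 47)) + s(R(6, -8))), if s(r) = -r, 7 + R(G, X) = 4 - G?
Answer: √3970/21 ≈ 3.0004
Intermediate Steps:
R(G, X) = -3 - G (R(G, X) = -7 + (4 - G) = -3 - G)
√(Z(1/(-26 + 47)) + s(R(6, -8))) = √((1/(-26 + 47))² - (-3 - 1*6)) = √((1/21)² - (-3 - 6)) = √((1/21)² - 1*(-9)) = √(1/441 + 9) = √(3970/441) = √3970/21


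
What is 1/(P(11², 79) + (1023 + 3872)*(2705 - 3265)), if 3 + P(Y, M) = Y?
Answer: -1/2741082 ≈ -3.6482e-7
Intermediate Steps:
P(Y, M) = -3 + Y
1/(P(11², 79) + (1023 + 3872)*(2705 - 3265)) = 1/((-3 + 11²) + (1023 + 3872)*(2705 - 3265)) = 1/((-3 + 121) + 4895*(-560)) = 1/(118 - 2741200) = 1/(-2741082) = -1/2741082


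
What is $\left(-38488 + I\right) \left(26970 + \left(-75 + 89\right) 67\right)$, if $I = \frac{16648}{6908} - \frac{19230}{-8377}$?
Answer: $- \frac{15537523956267344}{14467079} \approx -1.074 \cdot 10^{9}$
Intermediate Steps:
$I = \frac{68075284}{14467079}$ ($I = 16648 \cdot \frac{1}{6908} - - \frac{19230}{8377} = \frac{4162}{1727} + \frac{19230}{8377} = \frac{68075284}{14467079} \approx 4.7055$)
$\left(-38488 + I\right) \left(26970 + \left(-75 + 89\right) 67\right) = \left(-38488 + \frac{68075284}{14467079}\right) \left(26970 + \left(-75 + 89\right) 67\right) = - \frac{556740861268 \left(26970 + 14 \cdot 67\right)}{14467079} = - \frac{556740861268 \left(26970 + 938\right)}{14467079} = \left(- \frac{556740861268}{14467079}\right) 27908 = - \frac{15537523956267344}{14467079}$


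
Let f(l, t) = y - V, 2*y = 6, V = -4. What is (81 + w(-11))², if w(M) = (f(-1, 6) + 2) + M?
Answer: 6241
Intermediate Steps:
y = 3 (y = (½)*6 = 3)
f(l, t) = 7 (f(l, t) = 3 - 1*(-4) = 3 + 4 = 7)
w(M) = 9 + M (w(M) = (7 + 2) + M = 9 + M)
(81 + w(-11))² = (81 + (9 - 11))² = (81 - 2)² = 79² = 6241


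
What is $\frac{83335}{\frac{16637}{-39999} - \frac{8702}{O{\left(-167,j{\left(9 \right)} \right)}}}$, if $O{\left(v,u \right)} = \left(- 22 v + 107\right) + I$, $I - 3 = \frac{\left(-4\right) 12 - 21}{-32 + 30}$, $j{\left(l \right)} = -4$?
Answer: $- \frac{5091307874121}{164639873} \approx -30924.0$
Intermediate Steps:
$I = \frac{75}{2}$ ($I = 3 + \frac{\left(-4\right) 12 - 21}{-32 + 30} = 3 + \frac{-48 - 21}{-2} = 3 - - \frac{69}{2} = 3 + \frac{69}{2} = \frac{75}{2} \approx 37.5$)
$O{\left(v,u \right)} = \frac{289}{2} - 22 v$ ($O{\left(v,u \right)} = \left(- 22 v + 107\right) + \frac{75}{2} = \left(107 - 22 v\right) + \frac{75}{2} = \frac{289}{2} - 22 v$)
$\frac{83335}{\frac{16637}{-39999} - \frac{8702}{O{\left(-167,j{\left(9 \right)} \right)}}} = \frac{83335}{\frac{16637}{-39999} - \frac{8702}{\frac{289}{2} - -3674}} = \frac{83335}{16637 \left(- \frac{1}{39999}\right) - \frac{8702}{\frac{289}{2} + 3674}} = \frac{83335}{- \frac{16637}{39999} - \frac{8702}{\frac{7637}{2}}} = \frac{83335}{- \frac{16637}{39999} - \frac{17404}{7637}} = \frac{83335}{- \frac{823199365}{305472363}} = 83335 \left(- \frac{305472363}{823199365}\right) = - \frac{5091307874121}{164639873}$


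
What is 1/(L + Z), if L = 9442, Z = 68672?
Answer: 1/78114 ≈ 1.2802e-5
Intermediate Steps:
1/(L + Z) = 1/(9442 + 68672) = 1/78114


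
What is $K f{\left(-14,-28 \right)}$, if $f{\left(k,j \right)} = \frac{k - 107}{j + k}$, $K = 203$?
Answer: $\frac{3509}{6} \approx 584.83$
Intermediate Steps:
$f{\left(k,j \right)} = \frac{-107 + k}{j + k}$
$K f{\left(-14,-28 \right)} = 203 \frac{-107 - 14}{-28 - 14} = 203 \frac{1}{-42} \left(-121\right) = 203 \left(\left(- \frac{1}{42}\right) \left(-121\right)\right) = 203 \cdot \frac{121}{42} = \frac{3509}{6}$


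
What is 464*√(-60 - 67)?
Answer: 464*I*√127 ≈ 5229.0*I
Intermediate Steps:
464*√(-60 - 67) = 464*√(-127) = 464*(I*√127) = 464*I*√127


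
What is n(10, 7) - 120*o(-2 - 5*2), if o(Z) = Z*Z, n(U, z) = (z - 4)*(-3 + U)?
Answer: -17259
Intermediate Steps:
n(U, z) = (-4 + z)*(-3 + U)
o(Z) = Z²
n(10, 7) - 120*o(-2 - 5*2) = (12 - 4*10 - 3*7 + 10*7) - 120*(-2 - 5*2)² = (12 - 40 - 21 + 70) - 120*(-2 - 10)² = 21 - 120*(-12)² = 21 - 120*144 = 21 - 17280 = -17259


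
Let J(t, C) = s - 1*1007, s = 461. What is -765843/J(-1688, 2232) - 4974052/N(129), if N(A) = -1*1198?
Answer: 46580927/8386 ≈ 5554.6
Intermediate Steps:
N(A) = -1198
J(t, C) = -546 (J(t, C) = 461 - 1*1007 = 461 - 1007 = -546)
-765843/J(-1688, 2232) - 4974052/N(129) = -765843/(-546) - 4974052/(-1198) = -765843*(-1/546) - 4974052*(-1/1198) = 19637/14 + 2487026/599 = 46580927/8386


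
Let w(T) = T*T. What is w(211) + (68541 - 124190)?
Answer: -11128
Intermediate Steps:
w(T) = T**2
w(211) + (68541 - 124190) = 211**2 + (68541 - 124190) = 44521 - 55649 = -11128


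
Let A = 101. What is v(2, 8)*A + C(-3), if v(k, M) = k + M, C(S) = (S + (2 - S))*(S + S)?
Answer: 998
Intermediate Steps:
C(S) = 4*S (C(S) = 2*(2*S) = 4*S)
v(k, M) = M + k
v(2, 8)*A + C(-3) = (8 + 2)*101 + 4*(-3) = 10*101 - 12 = 1010 - 12 = 998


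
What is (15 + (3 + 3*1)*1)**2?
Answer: 441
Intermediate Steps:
(15 + (3 + 3*1)*1)**2 = (15 + (3 + 3)*1)**2 = (15 + 6*1)**2 = (15 + 6)**2 = 21**2 = 441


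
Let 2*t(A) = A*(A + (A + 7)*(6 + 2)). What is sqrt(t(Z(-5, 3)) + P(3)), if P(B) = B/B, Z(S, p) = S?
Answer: I*sqrt(106)/2 ≈ 5.1478*I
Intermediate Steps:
t(A) = A*(56 + 9*A)/2 (t(A) = (A*(A + (A + 7)*(6 + 2)))/2 = (A*(A + (7 + A)*8))/2 = (A*(A + (56 + 8*A)))/2 = (A*(56 + 9*A))/2 = A*(56 + 9*A)/2)
P(B) = 1
sqrt(t(Z(-5, 3)) + P(3)) = sqrt((1/2)*(-5)*(56 + 9*(-5)) + 1) = sqrt((1/2)*(-5)*(56 - 45) + 1) = sqrt((1/2)*(-5)*11 + 1) = sqrt(-55/2 + 1) = sqrt(-53/2) = I*sqrt(106)/2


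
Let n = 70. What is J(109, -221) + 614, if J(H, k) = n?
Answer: 684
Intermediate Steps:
J(H, k) = 70
J(109, -221) + 614 = 70 + 614 = 684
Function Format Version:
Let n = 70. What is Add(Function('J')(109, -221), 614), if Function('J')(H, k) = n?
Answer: 684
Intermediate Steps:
Function('J')(H, k) = 70
Add(Function('J')(109, -221), 614) = Add(70, 614) = 684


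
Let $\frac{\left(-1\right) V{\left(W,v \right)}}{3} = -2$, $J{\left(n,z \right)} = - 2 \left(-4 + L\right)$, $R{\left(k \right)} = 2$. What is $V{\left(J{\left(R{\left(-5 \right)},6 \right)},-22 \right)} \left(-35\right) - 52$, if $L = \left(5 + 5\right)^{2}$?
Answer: $-262$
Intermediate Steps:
$L = 100$ ($L = 10^{2} = 100$)
$J{\left(n,z \right)} = -192$ ($J{\left(n,z \right)} = - 2 \left(-4 + 100\right) = \left(-2\right) 96 = -192$)
$V{\left(W,v \right)} = 6$ ($V{\left(W,v \right)} = \left(-3\right) \left(-2\right) = 6$)
$V{\left(J{\left(R{\left(-5 \right)},6 \right)},-22 \right)} \left(-35\right) - 52 = 6 \left(-35\right) - 52 = -210 - 52 = -262$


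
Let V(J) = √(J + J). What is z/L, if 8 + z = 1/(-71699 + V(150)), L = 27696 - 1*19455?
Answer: -41126042107/42364890266541 - 10*√3/42364890266541 ≈ -0.00097076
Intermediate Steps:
V(J) = √2*√J (V(J) = √(2*J) = √2*√J)
L = 8241 (L = 27696 - 19455 = 8241)
z = -8 + 1/(-71699 + 10*√3) (z = -8 + 1/(-71699 + √2*√150) = -8 + 1/(-71699 + √2*(5*√6)) = -8 + 1/(-71699 + 10*√3) ≈ -8.0000)
z/L = (-41126042107/5140746301 - 10*√3/5140746301)/8241 = (-41126042107/5140746301 - 10*√3/5140746301)*(1/8241) = -41126042107/42364890266541 - 10*√3/42364890266541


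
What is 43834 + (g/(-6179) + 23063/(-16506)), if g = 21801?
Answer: 4470152467133/101990574 ≈ 43829.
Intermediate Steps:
43834 + (g/(-6179) + 23063/(-16506)) = 43834 + (21801/(-6179) + 23063/(-16506)) = 43834 + (21801*(-1/6179) + 23063*(-1/16506)) = 43834 + (-21801/6179 - 23063/16506) = 43834 - 502353583/101990574 = 4470152467133/101990574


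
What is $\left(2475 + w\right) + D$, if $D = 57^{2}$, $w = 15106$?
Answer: $20830$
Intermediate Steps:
$D = 3249$
$\left(2475 + w\right) + D = \left(2475 + 15106\right) + 3249 = 17581 + 3249 = 20830$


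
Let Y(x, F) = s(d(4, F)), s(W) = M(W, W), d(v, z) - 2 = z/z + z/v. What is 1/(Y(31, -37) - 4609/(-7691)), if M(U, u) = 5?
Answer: 7691/43064 ≈ 0.17859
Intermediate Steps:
d(v, z) = 3 + z/v (d(v, z) = 2 + (z/z + z/v) = 2 + (1 + z/v) = 3 + z/v)
s(W) = 5
Y(x, F) = 5
1/(Y(31, -37) - 4609/(-7691)) = 1/(5 - 4609/(-7691)) = 1/(5 - 4609*(-1/7691)) = 1/(5 + 4609/7691) = 1/(43064/7691) = 7691/43064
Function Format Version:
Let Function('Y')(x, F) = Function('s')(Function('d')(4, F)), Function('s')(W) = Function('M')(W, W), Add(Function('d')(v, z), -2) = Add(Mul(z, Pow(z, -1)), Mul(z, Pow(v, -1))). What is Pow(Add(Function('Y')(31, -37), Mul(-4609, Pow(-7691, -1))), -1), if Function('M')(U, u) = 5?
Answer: Rational(7691, 43064) ≈ 0.17859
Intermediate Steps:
Function('d')(v, z) = Add(3, Mul(z, Pow(v, -1))) (Function('d')(v, z) = Add(2, Add(Mul(z, Pow(z, -1)), Mul(z, Pow(v, -1)))) = Add(2, Add(1, Mul(z, Pow(v, -1)))) = Add(3, Mul(z, Pow(v, -1))))
Function('s')(W) = 5
Function('Y')(x, F) = 5
Pow(Add(Function('Y')(31, -37), Mul(-4609, Pow(-7691, -1))), -1) = Pow(Add(5, Mul(-4609, Pow(-7691, -1))), -1) = Pow(Add(5, Mul(-4609, Rational(-1, 7691))), -1) = Pow(Add(5, Rational(4609, 7691)), -1) = Pow(Rational(43064, 7691), -1) = Rational(7691, 43064)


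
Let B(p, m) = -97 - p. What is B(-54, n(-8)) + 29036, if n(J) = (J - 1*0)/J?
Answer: 28993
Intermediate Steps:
n(J) = 1 (n(J) = (J + 0)/J = J/J = 1)
B(-54, n(-8)) + 29036 = (-97 - 1*(-54)) + 29036 = (-97 + 54) + 29036 = -43 + 29036 = 28993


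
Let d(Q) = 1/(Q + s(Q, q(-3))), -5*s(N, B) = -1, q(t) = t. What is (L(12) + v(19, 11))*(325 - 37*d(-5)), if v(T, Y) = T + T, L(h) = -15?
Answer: 183655/24 ≈ 7652.3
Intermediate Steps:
s(N, B) = ⅕ (s(N, B) = -⅕*(-1) = ⅕)
d(Q) = 1/(⅕ + Q) (d(Q) = 1/(Q + ⅕) = 1/(⅕ + Q))
v(T, Y) = 2*T
(L(12) + v(19, 11))*(325 - 37*d(-5)) = (-15 + 2*19)*(325 - 185/(1 + 5*(-5))) = (-15 + 38)*(325 - 185/(1 - 25)) = 23*(325 - 185/(-24)) = 23*(325 - 185*(-1)/24) = 23*(325 - 37*(-5/24)) = 23*(325 + 185/24) = 23*(7985/24) = 183655/24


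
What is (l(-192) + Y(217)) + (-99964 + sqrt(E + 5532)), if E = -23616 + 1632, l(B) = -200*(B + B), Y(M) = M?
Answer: -22947 + 6*I*sqrt(457) ≈ -22947.0 + 128.27*I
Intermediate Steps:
l(B) = -400*B
E = -21984
(l(-192) + Y(217)) + (-99964 + sqrt(E + 5532)) = (-400*(-192) + 217) + (-99964 + sqrt(-21984 + 5532)) = (76800 + 217) + (-99964 + sqrt(-16452)) = 77017 + (-99964 + 6*I*sqrt(457)) = -22947 + 6*I*sqrt(457)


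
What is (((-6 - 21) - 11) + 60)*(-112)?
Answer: -2464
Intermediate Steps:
(((-6 - 21) - 11) + 60)*(-112) = ((-27 - 11) + 60)*(-112) = (-38 + 60)*(-112) = 22*(-112) = -2464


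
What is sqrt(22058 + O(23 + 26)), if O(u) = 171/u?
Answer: sqrt(1081013)/7 ≈ 148.53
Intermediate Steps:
sqrt(22058 + O(23 + 26)) = sqrt(22058 + 171/(23 + 26)) = sqrt(22058 + 171/49) = sqrt(1081013/49) = sqrt(1081013)/7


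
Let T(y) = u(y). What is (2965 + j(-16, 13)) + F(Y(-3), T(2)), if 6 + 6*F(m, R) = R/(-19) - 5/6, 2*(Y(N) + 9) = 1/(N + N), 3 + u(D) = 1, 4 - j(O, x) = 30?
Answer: 2009509/684 ≈ 2937.9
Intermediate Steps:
j(O, x) = -26 (j(O, x) = 4 - 1*30 = 4 - 30 = -26)
u(D) = -2 (u(D) = -3 + 1 = -2)
T(y) = -2
Y(N) = -9 + 1/(4*N) (Y(N) = -9 + 1/(2*(N + N)) = -9 + 1/(2*((2*N))) = -9 + (1/(2*N))/2 = -9 + 1/(4*N))
F(m, R) = -41/36 - R/114 (F(m, R) = -1 + (R/(-19) - 5/6)/6 = -1 + (R*(-1/19) - 5*1/6)/6 = -1 + (-R/19 - 5/6)/6 = -1 + (-5/6 - R/19)/6 = -1 + (-5/36 - R/114) = -41/36 - R/114)
(2965 + j(-16, 13)) + F(Y(-3), T(2)) = (2965 - 26) + (-41/36 - 1/114*(-2)) = 2939 + (-41/36 + 1/57) = 2939 - 767/684 = 2009509/684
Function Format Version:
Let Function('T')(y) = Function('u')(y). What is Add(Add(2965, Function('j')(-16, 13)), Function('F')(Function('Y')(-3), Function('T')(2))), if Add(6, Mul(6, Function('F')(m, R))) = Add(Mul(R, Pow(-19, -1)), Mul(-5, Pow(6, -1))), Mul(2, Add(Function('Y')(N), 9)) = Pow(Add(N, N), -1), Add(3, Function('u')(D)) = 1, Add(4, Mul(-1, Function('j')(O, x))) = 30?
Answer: Rational(2009509, 684) ≈ 2937.9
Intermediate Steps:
Function('j')(O, x) = -26 (Function('j')(O, x) = Add(4, Mul(-1, 30)) = Add(4, -30) = -26)
Function('u')(D) = -2 (Function('u')(D) = Add(-3, 1) = -2)
Function('T')(y) = -2
Function('Y')(N) = Add(-9, Mul(Rational(1, 4), Pow(N, -1))) (Function('Y')(N) = Add(-9, Mul(Rational(1, 2), Pow(Add(N, N), -1))) = Add(-9, Mul(Rational(1, 2), Pow(Mul(2, N), -1))) = Add(-9, Mul(Rational(1, 2), Mul(Rational(1, 2), Pow(N, -1)))) = Add(-9, Mul(Rational(1, 4), Pow(N, -1))))
Function('F')(m, R) = Add(Rational(-41, 36), Mul(Rational(-1, 114), R)) (Function('F')(m, R) = Add(-1, Mul(Rational(1, 6), Add(Mul(R, Pow(-19, -1)), Mul(-5, Pow(6, -1))))) = Add(-1, Mul(Rational(1, 6), Add(Mul(R, Rational(-1, 19)), Mul(-5, Rational(1, 6))))) = Add(-1, Mul(Rational(1, 6), Add(Mul(Rational(-1, 19), R), Rational(-5, 6)))) = Add(-1, Mul(Rational(1, 6), Add(Rational(-5, 6), Mul(Rational(-1, 19), R)))) = Add(-1, Add(Rational(-5, 36), Mul(Rational(-1, 114), R))) = Add(Rational(-41, 36), Mul(Rational(-1, 114), R)))
Add(Add(2965, Function('j')(-16, 13)), Function('F')(Function('Y')(-3), Function('T')(2))) = Add(Add(2965, -26), Add(Rational(-41, 36), Mul(Rational(-1, 114), -2))) = Add(2939, Add(Rational(-41, 36), Rational(1, 57))) = Add(2939, Rational(-767, 684)) = Rational(2009509, 684)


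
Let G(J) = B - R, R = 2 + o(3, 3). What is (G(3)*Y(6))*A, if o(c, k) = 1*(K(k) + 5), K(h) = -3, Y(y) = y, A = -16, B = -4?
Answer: 768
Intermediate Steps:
o(c, k) = 2 (o(c, k) = 1*(-3 + 5) = 1*2 = 2)
R = 4 (R = 2 + 2 = 4)
G(J) = -8 (G(J) = -4 - 1*4 = -4 - 4 = -8)
(G(3)*Y(6))*A = -8*6*(-16) = -48*(-16) = 768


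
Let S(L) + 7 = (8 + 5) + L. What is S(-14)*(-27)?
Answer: 216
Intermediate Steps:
S(L) = 6 + L (S(L) = -7 + ((8 + 5) + L) = -7 + (13 + L) = 6 + L)
S(-14)*(-27) = (6 - 14)*(-27) = -8*(-27) = 216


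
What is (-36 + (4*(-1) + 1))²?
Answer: 1521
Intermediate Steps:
(-36 + (4*(-1) + 1))² = (-36 + (-4 + 1))² = (-36 - 3)² = (-39)² = 1521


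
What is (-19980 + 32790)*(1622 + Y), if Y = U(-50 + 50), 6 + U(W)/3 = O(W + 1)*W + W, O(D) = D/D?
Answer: 20547240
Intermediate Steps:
O(D) = 1
U(W) = -18 + 6*W (U(W) = -18 + 3*(1*W + W) = -18 + 3*(W + W) = -18 + 3*(2*W) = -18 + 6*W)
Y = -18 (Y = -18 + 6*(-50 + 50) = -18 + 6*0 = -18 + 0 = -18)
(-19980 + 32790)*(1622 + Y) = (-19980 + 32790)*(1622 - 18) = 12810*1604 = 20547240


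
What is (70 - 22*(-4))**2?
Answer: 24964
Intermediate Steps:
(70 - 22*(-4))**2 = (70 + 88)**2 = 158**2 = 24964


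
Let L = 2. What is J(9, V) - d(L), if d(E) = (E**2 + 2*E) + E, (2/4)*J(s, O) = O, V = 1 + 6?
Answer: 4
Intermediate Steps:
V = 7
J(s, O) = 2*O
d(E) = E**2 + 3*E
J(9, V) - d(L) = 2*7 - 2*(3 + 2) = 14 - 2*5 = 14 - 1*10 = 14 - 10 = 4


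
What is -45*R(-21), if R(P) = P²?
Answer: -19845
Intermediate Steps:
-45*R(-21) = -45*(-21)² = -45*441 = -19845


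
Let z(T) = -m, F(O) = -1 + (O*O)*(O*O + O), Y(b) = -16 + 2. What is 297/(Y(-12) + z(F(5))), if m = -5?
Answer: -33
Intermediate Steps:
Y(b) = -14
F(O) = -1 + O²*(O + O²) (F(O) = -1 + O²*(O² + O) = -1 + O²*(O + O²))
z(T) = 5 (z(T) = -1*(-5) = 5)
297/(Y(-12) + z(F(5))) = 297/(-14 + 5) = 297/(-9) = 297*(-⅑) = -33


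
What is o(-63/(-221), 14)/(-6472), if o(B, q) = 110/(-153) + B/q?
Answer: 2779/25745616 ≈ 0.00010794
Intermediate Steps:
o(B, q) = -110/153 + B/q (o(B, q) = 110*(-1/153) + B/q = -110/153 + B/q)
o(-63/(-221), 14)/(-6472) = (-110/153 - 63/(-221)/14)/(-6472) = (-110/153 - 63*(-1/221)*(1/14))*(-1/6472) = (-110/153 + (63/221)*(1/14))*(-1/6472) = (-110/153 + 9/442)*(-1/6472) = -2779/3978*(-1/6472) = 2779/25745616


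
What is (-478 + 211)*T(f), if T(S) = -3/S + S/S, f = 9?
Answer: -178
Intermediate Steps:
T(S) = 1 - 3/S (T(S) = -3/S + 1 = 1 - 3/S)
(-478 + 211)*T(f) = (-478 + 211)*((-3 + 9)/9) = -89*6/3 = -267*⅔ = -178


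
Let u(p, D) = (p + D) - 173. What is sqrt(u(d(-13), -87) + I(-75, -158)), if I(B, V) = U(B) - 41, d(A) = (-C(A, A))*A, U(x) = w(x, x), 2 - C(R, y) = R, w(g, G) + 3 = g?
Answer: 2*I*sqrt(46) ≈ 13.565*I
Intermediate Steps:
w(g, G) = -3 + g
C(R, y) = 2 - R
U(x) = -3 + x
d(A) = A*(-2 + A) (d(A) = (-(2 - A))*A = (-2 + A)*A = A*(-2 + A))
u(p, D) = -173 + D + p (u(p, D) = (D + p) - 173 = -173 + D + p)
I(B, V) = -44 + B (I(B, V) = (-3 + B) - 41 = -44 + B)
sqrt(u(d(-13), -87) + I(-75, -158)) = sqrt((-173 - 87 - 13*(-2 - 13)) + (-44 - 75)) = sqrt((-173 - 87 - 13*(-15)) - 119) = sqrt((-173 - 87 + 195) - 119) = sqrt(-65 - 119) = sqrt(-184) = 2*I*sqrt(46)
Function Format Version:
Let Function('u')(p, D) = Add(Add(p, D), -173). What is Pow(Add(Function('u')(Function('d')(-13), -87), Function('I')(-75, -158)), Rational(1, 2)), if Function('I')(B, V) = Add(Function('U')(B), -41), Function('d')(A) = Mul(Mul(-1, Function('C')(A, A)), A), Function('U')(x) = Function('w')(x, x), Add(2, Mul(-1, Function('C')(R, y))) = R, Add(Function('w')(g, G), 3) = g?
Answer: Mul(2, I, Pow(46, Rational(1, 2))) ≈ Mul(13.565, I)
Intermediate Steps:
Function('w')(g, G) = Add(-3, g)
Function('C')(R, y) = Add(2, Mul(-1, R))
Function('U')(x) = Add(-3, x)
Function('d')(A) = Mul(A, Add(-2, A)) (Function('d')(A) = Mul(Mul(-1, Add(2, Mul(-1, A))), A) = Mul(Add(-2, A), A) = Mul(A, Add(-2, A)))
Function('u')(p, D) = Add(-173, D, p) (Function('u')(p, D) = Add(Add(D, p), -173) = Add(-173, D, p))
Function('I')(B, V) = Add(-44, B) (Function('I')(B, V) = Add(Add(-3, B), -41) = Add(-44, B))
Pow(Add(Function('u')(Function('d')(-13), -87), Function('I')(-75, -158)), Rational(1, 2)) = Pow(Add(Add(-173, -87, Mul(-13, Add(-2, -13))), Add(-44, -75)), Rational(1, 2)) = Pow(Add(Add(-173, -87, Mul(-13, -15)), -119), Rational(1, 2)) = Pow(Add(Add(-173, -87, 195), -119), Rational(1, 2)) = Pow(Add(-65, -119), Rational(1, 2)) = Pow(-184, Rational(1, 2)) = Mul(2, I, Pow(46, Rational(1, 2)))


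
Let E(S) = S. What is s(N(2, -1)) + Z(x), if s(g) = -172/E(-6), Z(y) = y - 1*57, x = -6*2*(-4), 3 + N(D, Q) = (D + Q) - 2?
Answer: 59/3 ≈ 19.667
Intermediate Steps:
N(D, Q) = -5 + D + Q (N(D, Q) = -3 + ((D + Q) - 2) = -3 + (-2 + D + Q) = -5 + D + Q)
x = 48 (x = -12*(-4) = 48)
Z(y) = -57 + y (Z(y) = y - 57 = -57 + y)
s(g) = 86/3 (s(g) = -172/(-6) = -172*(-⅙) = 86/3)
s(N(2, -1)) + Z(x) = 86/3 + (-57 + 48) = 86/3 - 9 = 59/3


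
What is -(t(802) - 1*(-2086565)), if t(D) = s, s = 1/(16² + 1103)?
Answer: -2835641836/1359 ≈ -2.0866e+6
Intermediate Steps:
s = 1/1359 (s = 1/(256 + 1103) = 1/1359 ≈ 0.00073584)
t(D) = 1/1359
-(t(802) - 1*(-2086565)) = -(1/1359 - 1*(-2086565)) = -(1/1359 + 2086565) = -1*2835641836/1359 = -2835641836/1359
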